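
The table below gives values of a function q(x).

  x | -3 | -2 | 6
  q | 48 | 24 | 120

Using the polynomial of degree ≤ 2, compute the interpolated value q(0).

0

Evaluate each Lagrange basis at x = 0:
L_0(0) = (2)·(-6)/[(-1)·(-9)] = -4/3
L_1(0) = (3)·(-6)/[(1)·(-8)] = 9/4
L_2(0) = (3)·(2)/[(9)·(8)] = 1/12
Sum: 48·(-4/3) + 24·(9/4) + 120·(1/12) = 0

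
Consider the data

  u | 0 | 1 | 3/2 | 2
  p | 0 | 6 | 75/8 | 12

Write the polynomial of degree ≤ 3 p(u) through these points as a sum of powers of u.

L_0(u) = (u - 1)(u - 3/2)(u - 2) / [-3] = -(1/3)u^3 + (3/2)u^2 - (13/6)u + 1
L_1(u) = u(u - 3/2)(u - 2) / [1/2] = 2u^3 - 7u^2 + 6u
L_2(u) = u(u - 1)(u - 2) / [-3/8] = -(8/3)u^3 + 8u^2 - (16/3)u
L_3(u) = u(u - 1)(u - 3/2) / [1] = u^3 - (5/2)u^2 + (3/2)u
p(u) = 0·L_0 + 6·L_1 + (75/8)·L_2 + 12·L_3
  0·L_0(u) = 0
  6·L_1(u) = 12u^3 - 42u^2 + 36u
  (75/8)·L_2(u) = -25u^3 + 75u^2 - 50u
  12·L_3(u) = 12u^3 - 30u^2 + 18u
Adding term by term: -u^3 + 3u^2 + 4u

p(u) = -u^3 + 3u^2 + 4u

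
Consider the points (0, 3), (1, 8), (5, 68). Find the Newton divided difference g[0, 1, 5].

g[0,1] = (8 - 3) / (1 - 0) = 5
g[1,5] = (68 - 8) / (5 - 1) = 15
g[0,1,5] = (15 - 5) / (5 - 0) = 2

2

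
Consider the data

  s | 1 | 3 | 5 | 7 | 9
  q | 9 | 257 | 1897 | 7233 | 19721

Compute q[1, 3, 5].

174

q[1,3] = (257 - 9) / (3 - 1) = 124
q[3,5] = (1897 - 257) / (5 - 3) = 820
q[1,3,5] = (820 - 124) / (5 - 1) = 174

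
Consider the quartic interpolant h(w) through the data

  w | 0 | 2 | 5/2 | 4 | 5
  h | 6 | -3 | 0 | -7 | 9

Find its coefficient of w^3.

-1697/120

Build the Lagrange basis polynomials:
L_0(w) = (w - 2)(w - 5/2)(w - 4)(w - 5) / [100] = (1/100)w^4 - (27/200)w^3 + (131/200)w^2 - (27/20)w + 1
L_1(w) = w(w - 5/2)(w - 4)(w - 5) / [-6] = -(1/6)w^4 + (23/12)w^3 - (85/12)w^2 + (25/3)w
L_2(w) = w(w - 2)(w - 4)(w - 5) / [75/16] = (16/75)w^4 - (176/75)w^3 + (608/75)w^2 - (128/15)w
L_3(w) = w(w - 2)(w - 5/2)(w - 5) / [-12] = -(1/12)w^4 + (19/24)w^3 - (55/24)w^2 + (25/12)w
L_4(w) = w(w - 2)(w - 5/2)(w - 4) / [75/2] = (2/75)w^4 - (17/75)w^3 + (46/75)w^2 - (8/15)w
h(w) = 6·L_0 + (-3)·L_1 + 0·L_2 + (-7)·L_3 + 9·L_4
Only the coefficient of w^3 is needed; take it from each L_i and combine:
6·(-27/200) + (-3)·(23/12) + 0·(-176/75) + (-7)·(19/24) + 9·(-17/75) = -1697/120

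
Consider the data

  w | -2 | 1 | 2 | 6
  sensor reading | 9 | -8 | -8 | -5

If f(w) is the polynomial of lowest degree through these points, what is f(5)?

L_0(5) = (4)·(3)·(-1)/[(-3)·(-4)·(-8)] = 1/8
L_1(5) = (7)·(3)·(-1)/[(3)·(-1)·(-5)] = -7/5
L_2(5) = (7)·(4)·(-1)/[(4)·(1)·(-4)] = 7/4
L_3(5) = (7)·(4)·(3)/[(8)·(5)·(4)] = 21/40
Sum: 9·(1/8) + (-8)·(-7/5) + (-8)·(7/4) + (-5)·(21/40) = -43/10

-43/10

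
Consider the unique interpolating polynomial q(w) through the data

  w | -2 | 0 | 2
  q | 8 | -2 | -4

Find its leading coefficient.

1

The leading coefficient equals the top divided difference q[-2,0,2].
q[-2,0] = (-2 - 8) / (0 - (-2)) = -5
q[0,2] = (-4 - (-2)) / (2 - 0) = -1
q[-2,0,2] = (-1 - (-5)) / (2 - (-2)) = 1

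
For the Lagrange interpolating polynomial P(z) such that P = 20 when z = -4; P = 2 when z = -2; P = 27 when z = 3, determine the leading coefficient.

The leading coefficient equals the top divided difference P[-4,-2,3].
P[-4,-2] = (2 - 20) / (-2 - (-4)) = -9
P[-2,3] = (27 - 2) / (3 - (-2)) = 5
P[-4,-2,3] = (5 - (-9)) / (3 - (-4)) = 2

2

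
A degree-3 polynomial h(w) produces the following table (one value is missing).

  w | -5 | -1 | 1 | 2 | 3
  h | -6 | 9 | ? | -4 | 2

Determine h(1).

The 4 known values determine h uniquely (degree ≤ 3).
Evaluate each Lagrange basis at w = 1:
L_0(1) = (2)·(-1)·(-2)/[(-4)·(-7)·(-8)] = -1/56
L_1(1) = (6)·(-1)·(-2)/[(4)·(-3)·(-4)] = 1/4
L_2(1) = (6)·(2)·(-2)/[(7)·(3)·(-1)] = 8/7
L_3(1) = (6)·(2)·(-1)/[(8)·(4)·(1)] = -3/8
Sum: (-6)·(-1/56) + 9·(1/4) + (-4)·(8/7) + 2·(-3/8) = -83/28

-83/28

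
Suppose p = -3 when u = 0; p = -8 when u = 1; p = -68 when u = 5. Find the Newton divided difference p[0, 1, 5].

-2

p[0,1] = (-8 - (-3)) / (1 - 0) = -5
p[1,5] = (-68 - (-8)) / (5 - 1) = -15
p[0,1,5] = (-15 - (-5)) / (5 - 0) = -2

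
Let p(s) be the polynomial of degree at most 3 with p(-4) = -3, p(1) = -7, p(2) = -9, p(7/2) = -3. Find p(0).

-197/75

Evaluate each Lagrange basis at s = 0:
L_0(0) = (-1)·(-2)·(-7/2)/[(-5)·(-6)·(-15/2)] = 7/225
L_1(0) = (4)·(-2)·(-7/2)/[(5)·(-1)·(-5/2)] = 56/25
L_2(0) = (4)·(-1)·(-7/2)/[(6)·(1)·(-3/2)] = -14/9
L_3(0) = (4)·(-1)·(-2)/[(15/2)·(5/2)·(3/2)] = 64/225
Sum: (-3)·(7/225) + (-7)·(56/25) + (-9)·(-14/9) + (-3)·(64/225) = -197/75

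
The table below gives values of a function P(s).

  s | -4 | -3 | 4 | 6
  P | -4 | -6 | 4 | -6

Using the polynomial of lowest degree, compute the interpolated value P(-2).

L_0(-2) = (1)·(-6)·(-8)/[(-1)·(-8)·(-10)] = -3/5
L_1(-2) = (2)·(-6)·(-8)/[(1)·(-7)·(-9)] = 32/21
L_2(-2) = (2)·(1)·(-8)/[(8)·(7)·(-2)] = 1/7
L_3(-2) = (2)·(1)·(-6)/[(10)·(9)·(2)] = -1/15
Sum: (-4)·(-3/5) + (-6)·(32/21) + 4·(1/7) + (-6)·(-1/15) = -202/35

-202/35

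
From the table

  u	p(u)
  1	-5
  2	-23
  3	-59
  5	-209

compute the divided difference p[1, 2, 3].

-9

p[1,2] = (-23 - (-5)) / (2 - 1) = -18
p[2,3] = (-59 - (-23)) / (3 - 2) = -36
p[1,2,3] = (-36 - (-18)) / (3 - 1) = -9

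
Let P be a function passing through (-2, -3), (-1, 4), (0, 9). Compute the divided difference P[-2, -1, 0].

-1

P[-2,-1] = (4 - (-3)) / (-1 - (-2)) = 7
P[-1,0] = (9 - 4) / (0 - (-1)) = 5
P[-2,-1,0] = (5 - 7) / (0 - (-2)) = -1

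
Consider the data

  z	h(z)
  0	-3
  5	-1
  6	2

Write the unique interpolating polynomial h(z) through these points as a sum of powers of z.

L_0(z) = (z - 5)(z - 6) / [30] = (1/30)z^2 - (11/30)z + 1
L_1(z) = z(z - 6) / [-5] = -(1/5)z^2 + (6/5)z
L_2(z) = z(z - 5) / [6] = (1/6)z^2 - (5/6)z
h(z) = (-3)·L_0 + (-1)·L_1 + 2·L_2
  (-3)·L_0(z) = -(1/10)z^2 + (11/10)z - 3
  (-1)·L_1(z) = (1/5)z^2 - (6/5)z
  2·L_2(z) = (1/3)z^2 - (5/3)z
Adding term by term: (13/30)z^2 - (53/30)z - 3

h(z) = (13/30)z^2 - (53/30)z - 3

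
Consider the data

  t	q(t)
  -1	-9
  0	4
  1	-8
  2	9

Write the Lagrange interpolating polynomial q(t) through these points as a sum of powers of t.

q(t) = 9t^3 - (25/2)t^2 - (17/2)t + 4

Build the Lagrange basis polynomials:
L_0(t) = t(t - 1)(t - 2) / [-6] = -(1/6)t^3 + (1/2)t^2 - (1/3)t
L_1(t) = (t + 1)(t - 1)(t - 2) / [2] = (1/2)t^3 - t^2 - (1/2)t + 1
L_2(t) = (t + 1)t(t - 2) / [-2] = -(1/2)t^3 + (1/2)t^2 + t
L_3(t) = (t + 1)t(t - 1) / [6] = (1/6)t^3 - (1/6)t
q(t) = (-9)·L_0 + 4·L_1 + (-8)·L_2 + 9·L_3
  (-9)·L_0(t) = (3/2)t^3 - (9/2)t^2 + 3t
  4·L_1(t) = 2t^3 - 4t^2 - 2t + 4
  (-8)·L_2(t) = 4t^3 - 4t^2 - 8t
  9·L_3(t) = (3/2)t^3 - (3/2)t
Adding term by term: 9t^3 - (25/2)t^2 - (17/2)t + 4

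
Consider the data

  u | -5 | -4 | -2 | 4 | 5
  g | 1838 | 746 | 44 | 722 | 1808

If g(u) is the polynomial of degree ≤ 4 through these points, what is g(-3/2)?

Using Newton's divided-difference form:
g[-5,-4] = (746 - 1838) / (-4 - (-5)) = -1092
g[-4,-2] = (44 - 746) / (-2 - (-4)) = -351
g[-2,4] = (722 - 44) / (4 - (-2)) = 113
g[4,5] = (1808 - 722) / (5 - 4) = 1086
g[-5,-4,-2] = (-351 - (-1092)) / (-2 - (-5)) = 247
g[-4,-2,4] = (113 - (-351)) / (4 - (-4)) = 58
g[-2,4,5] = (1086 - 113) / (5 - (-2)) = 139
g[-5,-4,-2,4] = (58 - 247) / (4 - (-5)) = -21
g[-4,-2,4,5] = (139 - 58) / (5 - (-4)) = 9
g[-5,-4,-2,4,5] = (9 - (-21)) / (5 - (-5)) = 3
g(-3/2) = 1838 + (-1092)·(7/2) + 247·(7/2)·(5/2) + (-21)·(7/2)·(5/2)·(1/2) + 3·(7/2)·(5/2)·(1/2)·(-11/2) = 211/16

211/16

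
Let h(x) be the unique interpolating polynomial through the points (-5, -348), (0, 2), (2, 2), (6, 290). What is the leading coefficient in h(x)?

The leading coefficient equals the top divided difference h[-5,0,2,6].
h[-5,0] = (2 - (-348)) / (0 - (-5)) = 70
h[0,2] = (2 - 2) / (2 - 0) = 0
h[2,6] = (290 - 2) / (6 - 2) = 72
h[-5,0,2] = (0 - 70) / (2 - (-5)) = -10
h[0,2,6] = (72 - 0) / (6 - 0) = 12
h[-5,0,2,6] = (12 - (-10)) / (6 - (-5)) = 2

2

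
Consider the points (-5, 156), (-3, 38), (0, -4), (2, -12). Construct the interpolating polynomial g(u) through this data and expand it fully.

g(u) = -u^3 + u^2 - 2u - 4

Build the Lagrange basis polynomials:
L_0(u) = (u + 3)u(u - 2) / [-70] = -(1/70)u^3 - (1/70)u^2 + (3/35)u
L_1(u) = (u + 5)u(u - 2) / [30] = (1/30)u^3 + (1/10)u^2 - (1/3)u
L_2(u) = (u + 5)(u + 3)(u - 2) / [-30] = -(1/30)u^3 - (1/5)u^2 + (1/30)u + 1
L_3(u) = (u + 5)(u + 3)u / [70] = (1/70)u^3 + (4/35)u^2 + (3/14)u
g(u) = 156·L_0 + 38·L_1 + (-4)·L_2 + (-12)·L_3
  156·L_0(u) = -(78/35)u^3 - (78/35)u^2 + (468/35)u
  38·L_1(u) = (19/15)u^3 + (19/5)u^2 - (38/3)u
  (-4)·L_2(u) = (2/15)u^3 + (4/5)u^2 - (2/15)u - 4
  (-12)·L_3(u) = -(6/35)u^3 - (48/35)u^2 - (18/7)u
Adding term by term: -u^3 + u^2 - 2u - 4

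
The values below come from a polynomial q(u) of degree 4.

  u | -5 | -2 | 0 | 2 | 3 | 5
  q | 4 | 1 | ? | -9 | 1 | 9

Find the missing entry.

The 5 known values determine q uniquely (degree ≤ 4).
L_0(0) = (2)·(-2)·(-3)·(-5)/[(-3)·(-7)·(-8)·(-10)] = -1/28
L_1(0) = (5)·(-2)·(-3)·(-5)/[(3)·(-4)·(-5)·(-7)] = 5/14
L_2(0) = (5)·(2)·(-3)·(-5)/[(7)·(4)·(-1)·(-3)] = 25/14
L_3(0) = (5)·(2)·(-2)·(-5)/[(8)·(5)·(1)·(-2)] = -5/4
L_4(0) = (5)·(2)·(-2)·(-3)/[(10)·(7)·(3)·(2)] = 1/7
Sum: 4·(-1/28) + 1·(5/14) + (-9)·(25/14) + 1·(-5/4) + 9·(1/7) = -443/28

-443/28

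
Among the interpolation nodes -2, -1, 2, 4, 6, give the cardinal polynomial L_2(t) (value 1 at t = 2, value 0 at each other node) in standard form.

L_2(t) = (1/96)t^4 - (7/96)t^3 - (1/24)t^2 + (13/24)t + 1/2

L_2(t) = (t + 2)(t + 1)(t - 4)(t - 6) / [(4)·(3)·(-2)·(-4)]
       = (t^4 - 7t^3 - 4t^2 + 52t + 48) / (96)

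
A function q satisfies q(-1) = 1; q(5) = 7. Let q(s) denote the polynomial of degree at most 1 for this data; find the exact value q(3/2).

Evaluate each Lagrange basis at s = 3/2:
L_0(3/2) = (-7/2)/[(-6)] = 7/12
L_1(3/2) = (5/2)/[(6)] = 5/12
Sum: 1·(7/12) + 7·(5/12) = 7/2

7/2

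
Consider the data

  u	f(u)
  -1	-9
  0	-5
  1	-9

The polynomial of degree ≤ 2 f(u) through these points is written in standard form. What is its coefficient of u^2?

The leading coefficient equals the top divided difference f[-1,0,1].
f[-1,0] = (-5 - (-9)) / (0 - (-1)) = 4
f[0,1] = (-9 - (-5)) / (1 - 0) = -4
f[-1,0,1] = (-4 - 4) / (1 - (-1)) = -4

-4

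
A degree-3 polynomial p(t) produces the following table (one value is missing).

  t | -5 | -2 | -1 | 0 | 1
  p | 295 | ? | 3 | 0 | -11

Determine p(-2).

The 4 known values determine p uniquely (degree ≤ 3).
Evaluate each Lagrange basis at t = -2:
L_0(-2) = (-1)·(-2)·(-3)/[(-4)·(-5)·(-6)] = 1/20
L_1(-2) = (3)·(-2)·(-3)/[(4)·(-1)·(-2)] = 9/4
L_2(-2) = (3)·(-1)·(-3)/[(5)·(1)·(-1)] = -9/5
L_3(-2) = (3)·(-1)·(-2)/[(6)·(2)·(1)] = 1/2
Sum: 295·(1/20) + 3·(9/4) + 0 + (-11)·(1/2) = 16

16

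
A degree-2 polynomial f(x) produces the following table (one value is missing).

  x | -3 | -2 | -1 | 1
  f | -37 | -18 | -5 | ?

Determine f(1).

3

The 3 known values determine f uniquely (degree ≤ 2).
Evaluate each Lagrange basis at x = 1:
L_0(1) = (3)·(2)/[(-1)·(-2)] = 3
L_1(1) = (4)·(2)/[(1)·(-1)] = -8
L_2(1) = (4)·(3)/[(2)·(1)] = 6
Sum: (-37)·(3) + (-18)·(-8) + (-5)·(6) = 3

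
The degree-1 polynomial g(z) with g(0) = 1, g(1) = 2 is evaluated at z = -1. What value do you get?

Evaluate each Lagrange basis at z = -1:
L_0(-1) = (-2)/[(-1)] = 2
L_1(-1) = (-1)/[(1)] = -1
Sum: 1·(2) + 2·(-1) = 0

0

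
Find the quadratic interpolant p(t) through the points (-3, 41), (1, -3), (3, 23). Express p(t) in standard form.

Build the Lagrange basis polynomials:
L_0(t) = (t - 1)(t - 3) / [24] = (1/24)t^2 - (1/6)t + 1/8
L_1(t) = (t + 3)(t - 3) / [-8] = -(1/8)t^2 + 9/8
L_2(t) = (t + 3)(t - 1) / [12] = (1/12)t^2 + (1/6)t - 1/4
p(t) = 41·L_0 + (-3)·L_1 + 23·L_2
  41·L_0(t) = (41/24)t^2 - (41/6)t + 41/8
  (-3)·L_1(t) = (3/8)t^2 - 27/8
  23·L_2(t) = (23/12)t^2 + (23/6)t - 23/4
Adding term by term: 4t^2 - 3t - 4

p(t) = 4t^2 - 3t - 4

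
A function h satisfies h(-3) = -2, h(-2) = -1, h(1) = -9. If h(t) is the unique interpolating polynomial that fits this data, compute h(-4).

Using Newton's divided-difference form:
h[-3,-2] = (-1 - (-2)) / (-2 - (-3)) = 1
h[-2,1] = (-9 - (-1)) / (1 - (-2)) = -8/3
h[-3,-2,1] = (-8/3 - 1) / (1 - (-3)) = -11/12
h(-4) = -2 + 1·(-1) + (-11/12)·(-1)·(-2) = -29/6

-29/6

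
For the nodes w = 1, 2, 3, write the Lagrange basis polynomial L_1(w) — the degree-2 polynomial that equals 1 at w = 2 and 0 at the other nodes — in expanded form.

L_1(w) = (w - 1)(w - 3) / [(1)·(-1)]
       = (w^2 - 4w + 3) / (-1)

L_1(w) = -w^2 + 4w - 3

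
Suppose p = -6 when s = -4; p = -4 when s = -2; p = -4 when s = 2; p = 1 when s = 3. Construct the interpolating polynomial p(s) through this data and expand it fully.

Newton's divided differences:
p[-4,-2] = (-4 - (-6)) / (-2 - (-4)) = 1
p[-2,2] = (-4 - (-4)) / (2 - (-2)) = 0
p[2,3] = (1 - (-4)) / (3 - 2) = 5
p[-4,-2,2] = (0 - 1) / (2 - (-4)) = -1/6
p[-2,2,3] = (5 - 0) / (3 - (-2)) = 1
p[-4,-2,2,3] = (1 - (-1/6)) / (3 - (-4)) = 1/6
p(s) = -6 + 1·(s + 4) + (-1/6)·(s + 4)(s + 2) + (1/6)·(s + 4)(s + 2)(s - 2)
Expanding: p(s) = (1/6)s^3 + (1/2)s^2 - (2/3)s - 6

p(s) = (1/6)s^3 + (1/2)s^2 - (2/3)s - 6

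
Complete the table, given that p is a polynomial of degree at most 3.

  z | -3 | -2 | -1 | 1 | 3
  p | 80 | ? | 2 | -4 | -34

The 4 known values determine p uniquely (degree ≤ 3).
Evaluate each Lagrange basis at z = -2:
L_0(-2) = (-1)·(-3)·(-5)/[(-2)·(-4)·(-6)] = 5/16
L_1(-2) = (1)·(-3)·(-5)/[(2)·(-2)·(-4)] = 15/16
L_2(-2) = (1)·(-1)·(-5)/[(4)·(2)·(-2)] = -5/16
L_3(-2) = (1)·(-1)·(-3)/[(6)·(4)·(2)] = 1/16
Sum: 80·(5/16) + 2·(15/16) + (-4)·(-5/16) + (-34)·(1/16) = 26

26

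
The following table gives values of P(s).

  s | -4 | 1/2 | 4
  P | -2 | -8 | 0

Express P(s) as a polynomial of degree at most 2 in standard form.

P(s) = (19/42)s^2 + (1/4)s - 173/21

Newton's divided differences:
P[-4,1/2] = (-8 - (-2)) / (1/2 - (-4)) = -4/3
P[1/2,4] = (0 - (-8)) / (4 - 1/2) = 16/7
P[-4,1/2,4] = (16/7 - (-4/3)) / (4 - (-4)) = 19/42
P(s) = -2 + (-4/3)·(s + 4) + (19/42)·(s + 4)(s - 1/2)
Expanding: P(s) = (19/42)s^2 + (1/4)s - 173/21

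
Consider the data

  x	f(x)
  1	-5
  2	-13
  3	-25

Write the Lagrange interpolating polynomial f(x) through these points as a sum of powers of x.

Build the Lagrange basis polynomials:
L_0(x) = (x - 2)(x - 3) / [2] = (1/2)x^2 - (5/2)x + 3
L_1(x) = (x - 1)(x - 3) / [-1] = -x^2 + 4x - 3
L_2(x) = (x - 1)(x - 2) / [2] = (1/2)x^2 - (3/2)x + 1
f(x) = (-5)·L_0 + (-13)·L_1 + (-25)·L_2
  (-5)·L_0(x) = -(5/2)x^2 + (25/2)x - 15
  (-13)·L_1(x) = 13x^2 - 52x + 39
  (-25)·L_2(x) = -(25/2)x^2 + (75/2)x - 25
Adding term by term: -2x^2 - 2x - 1

f(x) = -2x^2 - 2x - 1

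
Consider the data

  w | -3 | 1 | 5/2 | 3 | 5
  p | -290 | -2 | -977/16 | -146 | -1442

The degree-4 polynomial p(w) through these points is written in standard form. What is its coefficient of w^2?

Build the Lagrange basis polynomials:
L_0(w) = (w - 1)(w - 5/2)(w - 3)(w - 5) / [1056] = (1/1056)w^4 - (23/2112)w^3 + (91/2112)w^2 - (145/2112)w + 25/704
L_1(w) = (w + 3)(w - 5/2)(w - 3)(w - 5) / [-48] = -(1/48)w^4 + (5/32)w^3 - (7/96)w^2 - (45/32)w + 75/32
L_2(w) = (w + 3)(w - 1)(w - 3)(w - 5) / [165/16] = (16/165)w^4 - (32/55)w^3 - (64/165)w^2 + (288/55)w - 48/11
L_3(w) = (w + 3)(w - 1)(w - 5/2)(w - 5) / [-12] = -(1/12)w^4 + (11/24)w^3 + (11/24)w^2 - (95/24)w + 25/8
L_4(w) = (w + 3)(w - 1)(w - 5/2)(w - 3) / [160] = (1/160)w^4 - (7/320)w^3 - (13/320)w^2 + (63/320)w - 9/64
p(w) = (-290)·L_0 + (-2)·L_1 + (-977/16)·L_2 + (-146)·L_3 + (-1442)·L_4
Only the coefficient of w^2 is needed; take it from each L_i and combine:
(-290)·(91/2112) + (-2)·(-7/96) + (-977/16)·(-64/165) + (-146)·(11/24) + (-1442)·(-13/320) = 3

3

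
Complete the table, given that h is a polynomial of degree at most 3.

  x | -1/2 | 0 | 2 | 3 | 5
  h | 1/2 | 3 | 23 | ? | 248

The 4 known values determine h uniquely (degree ≤ 3).
L_0(3) = (3)·(1)·(-2)/[(-1/2)·(-5/2)·(-11/2)] = 48/55
L_1(3) = (7/2)·(1)·(-2)/[(1/2)·(-2)·(-5)] = -7/5
L_2(3) = (7/2)·(3)·(-2)/[(5/2)·(2)·(-3)] = 7/5
L_3(3) = (7/2)·(3)·(1)/[(11/2)·(5)·(3)] = 7/55
Sum: 1/2·(48/55) + 3·(-7/5) + 23·(7/5) + 248·(7/55) = 60

60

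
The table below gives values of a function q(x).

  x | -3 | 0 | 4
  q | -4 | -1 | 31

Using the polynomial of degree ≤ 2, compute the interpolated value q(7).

76

Using Newton's divided-difference form:
q[-3,0] = (-1 - (-4)) / (0 - (-3)) = 1
q[0,4] = (31 - (-1)) / (4 - 0) = 8
q[-3,0,4] = (8 - 1) / (4 - (-3)) = 1
q(7) = -4 + 1·(10) + 1·(10)·(7) = 76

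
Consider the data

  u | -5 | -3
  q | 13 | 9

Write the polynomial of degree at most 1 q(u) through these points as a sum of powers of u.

q(u) = -2u + 3

L_0(u) = (u + 3) / [-2] = -(1/2)u - 3/2
L_1(u) = (u + 5) / [2] = (1/2)u + 5/2
q(u) = 13·L_0 + 9·L_1
  13·L_0(u) = -(13/2)u - 39/2
  9·L_1(u) = (9/2)u + 45/2
Adding term by term: -2u + 3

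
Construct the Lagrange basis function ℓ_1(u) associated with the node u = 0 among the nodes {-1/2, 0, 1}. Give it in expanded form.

ℓ_1(u) = -2u^2 + u + 1

ℓ_1(u) = (u + 1/2)(u - 1) / [(1/2)·(-1)]
       = (u^2 - (1/2)u - 1/2) / (-1/2)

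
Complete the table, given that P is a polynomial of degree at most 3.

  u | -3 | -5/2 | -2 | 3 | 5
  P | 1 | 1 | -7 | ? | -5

-2131/14

The 4 known values determine P uniquely (degree ≤ 3).
Evaluate each Lagrange basis at u = 3:
L_0(3) = (11/2)·(5)·(-2)/[(-1/2)·(-1)·(-8)] = 55/4
L_1(3) = (6)·(5)·(-2)/[(1/2)·(-1/2)·(-15/2)] = -32
L_2(3) = (6)·(11/2)·(-2)/[(1)·(1/2)·(-7)] = 132/7
L_3(3) = (6)·(11/2)·(5)/[(8)·(15/2)·(7)] = 11/28
Sum: 1·(55/4) + 1·(-32) + (-7)·(132/7) + (-5)·(11/28) = -2131/14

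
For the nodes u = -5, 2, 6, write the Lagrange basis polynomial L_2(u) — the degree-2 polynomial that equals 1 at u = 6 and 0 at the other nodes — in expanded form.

L_2(u) = (1/44)u^2 + (3/44)u - 5/22

L_2(u) = (u + 5)(u - 2) / [(11)·(4)]
       = (u^2 + 3u - 10) / (44)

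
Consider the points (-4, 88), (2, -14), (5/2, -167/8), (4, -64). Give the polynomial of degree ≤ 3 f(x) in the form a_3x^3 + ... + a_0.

Build the Lagrange basis polynomials:
L_0(x) = (x - 2)(x - 5/2)(x - 4) / [-312] = -(1/312)x^3 + (17/624)x^2 - (23/312)x + 5/78
L_1(x) = (x + 4)(x - 5/2)(x - 4) / [6] = (1/6)x^3 - (5/12)x^2 - (8/3)x + 20/3
L_2(x) = (x + 4)(x - 2)(x - 4) / [-39/8] = -(8/39)x^3 + (16/39)x^2 + (128/39)x - 256/39
L_3(x) = (x + 4)(x - 2)(x - 5/2) / [24] = (1/24)x^3 - (1/48)x^2 - (13/24)x + 5/6
f(x) = 88·L_0 + (-14)·L_1 + (-167/8)·L_2 + (-64)·L_3
  88·L_0(x) = -(11/39)x^3 + (187/78)x^2 - (253/39)x + 220/39
  (-14)·L_1(x) = -(7/3)x^3 + (35/6)x^2 + (112/3)x - 280/3
  (-167/8)·L_2(x) = (167/39)x^3 - (334/39)x^2 - (2672/39)x + 5344/39
  (-64)·L_3(x) = -(8/3)x^3 + (4/3)x^2 + (104/3)x - 160/3
Adding term by term: -x^3 + x^2 - 3x - 4

f(x) = -x^3 + x^2 - 3x - 4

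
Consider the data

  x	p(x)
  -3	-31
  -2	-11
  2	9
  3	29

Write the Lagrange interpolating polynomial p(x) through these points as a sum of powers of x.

L_0(x) = (x + 2)(x - 2)(x - 3) / [-30] = -(1/30)x^3 + (1/10)x^2 + (2/15)x - 2/5
L_1(x) = (x + 3)(x - 2)(x - 3) / [20] = (1/20)x^3 - (1/10)x^2 - (9/20)x + 9/10
L_2(x) = (x + 3)(x + 2)(x - 3) / [-20] = -(1/20)x^3 - (1/10)x^2 + (9/20)x + 9/10
L_3(x) = (x + 3)(x + 2)(x - 2) / [30] = (1/30)x^3 + (1/10)x^2 - (2/15)x - 2/5
p(x) = (-31)·L_0 + (-11)·L_1 + 9·L_2 + 29·L_3
  (-31)·L_0(x) = (31/30)x^3 - (31/10)x^2 - (62/15)x + 62/5
  (-11)·L_1(x) = -(11/20)x^3 + (11/10)x^2 + (99/20)x - 99/10
  9·L_2(x) = -(9/20)x^3 - (9/10)x^2 + (81/20)x + 81/10
  29·L_3(x) = (29/30)x^3 + (29/10)x^2 - (58/15)x - 58/5
Adding term by term: x^3 + x - 1

p(x) = x^3 + x - 1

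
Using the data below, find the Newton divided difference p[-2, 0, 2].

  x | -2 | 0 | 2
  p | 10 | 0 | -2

1

p[-2,0] = (0 - 10) / (0 - (-2)) = -5
p[0,2] = (-2 - 0) / (2 - 0) = -1
p[-2,0,2] = (-1 - (-5)) / (2 - (-2)) = 1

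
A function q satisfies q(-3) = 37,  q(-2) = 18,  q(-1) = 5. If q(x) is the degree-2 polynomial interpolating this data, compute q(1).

L_0(1) = (3)·(2)/[(-1)·(-2)] = 3
L_1(1) = (4)·(2)/[(1)·(-1)] = -8
L_2(1) = (4)·(3)/[(2)·(1)] = 6
Sum: 37·(3) + 18·(-8) + 5·(6) = -3

-3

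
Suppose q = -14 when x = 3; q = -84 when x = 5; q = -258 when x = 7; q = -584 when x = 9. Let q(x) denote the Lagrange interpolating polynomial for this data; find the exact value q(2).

Evaluate each Lagrange basis at x = 2:
L_0(2) = (-3)·(-5)·(-7)/[(-2)·(-4)·(-6)] = 35/16
L_1(2) = (-1)·(-5)·(-7)/[(2)·(-2)·(-4)] = -35/16
L_2(2) = (-1)·(-3)·(-7)/[(4)·(2)·(-2)] = 21/16
L_3(2) = (-1)·(-3)·(-5)/[(6)·(4)·(2)] = -5/16
Sum: (-14)·(35/16) + (-84)·(-35/16) + (-258)·(21/16) + (-584)·(-5/16) = -3

-3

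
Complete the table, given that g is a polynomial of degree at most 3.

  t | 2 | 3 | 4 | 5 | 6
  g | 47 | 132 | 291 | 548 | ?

The 4 known values determine g uniquely (degree ≤ 3).
L_0(6) = (3)·(2)·(1)/[(-1)·(-2)·(-3)] = -1
L_1(6) = (4)·(2)·(1)/[(1)·(-1)·(-2)] = 4
L_2(6) = (4)·(3)·(1)/[(2)·(1)·(-1)] = -6
L_3(6) = (4)·(3)·(2)/[(3)·(2)·(1)] = 4
Sum: 47·(-1) + 132·(4) + 291·(-6) + 548·(4) = 927

927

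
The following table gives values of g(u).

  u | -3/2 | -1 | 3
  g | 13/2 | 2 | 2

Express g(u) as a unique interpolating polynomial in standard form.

g(u) = 2u^2 - 4u - 4

Build the Lagrange basis polynomials:
L_0(u) = (u + 1)(u - 3) / [9/4] = (4/9)u^2 - (8/9)u - 4/3
L_1(u) = (u + 3/2)(u - 3) / [-2] = -(1/2)u^2 + (3/4)u + 9/4
L_2(u) = (u + 3/2)(u + 1) / [18] = (1/18)u^2 + (5/36)u + 1/12
g(u) = (13/2)·L_0 + 2·L_1 + 2·L_2
  (13/2)·L_0(u) = (26/9)u^2 - (52/9)u - 26/3
  2·L_1(u) = -u^2 + (3/2)u + 9/2
  2·L_2(u) = (1/9)u^2 + (5/18)u + 1/6
Adding term by term: 2u^2 - 4u - 4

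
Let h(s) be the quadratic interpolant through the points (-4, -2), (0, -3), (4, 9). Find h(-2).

-33/8

L_0(-2) = (-2)·(-6)/[(-4)·(-8)] = 3/8
L_1(-2) = (2)·(-6)/[(4)·(-4)] = 3/4
L_2(-2) = (2)·(-2)/[(8)·(4)] = -1/8
Sum: (-2)·(3/8) + (-3)·(3/4) + 9·(-1/8) = -33/8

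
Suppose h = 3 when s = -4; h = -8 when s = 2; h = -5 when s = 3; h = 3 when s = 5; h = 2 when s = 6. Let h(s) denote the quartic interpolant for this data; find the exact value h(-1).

Using Newton's divided-difference form:
h[-4,2] = (-8 - 3) / (2 - (-4)) = -11/6
h[2,3] = (-5 - (-8)) / (3 - 2) = 3
h[3,5] = (3 - (-5)) / (5 - 3) = 4
h[5,6] = (2 - 3) / (6 - 5) = -1
h[-4,2,3] = (3 - (-11/6)) / (3 - (-4)) = 29/42
h[2,3,5] = (4 - 3) / (5 - 2) = 1/3
h[3,5,6] = (-1 - 4) / (6 - 3) = -5/3
h[-4,2,3,5] = (1/3 - 29/42) / (5 - (-4)) = -5/126
h[2,3,5,6] = (-5/3 - 1/3) / (6 - 2) = -1/2
h[-4,2,3,5,6] = (-1/2 - (-5/126)) / (6 - (-4)) = -29/630
h(-1) = 3 + (-11/6)·(3) + (29/42)·(3)·(-3) + (-5/126)·(3)·(-3)·(-4) + (-29/630)·(3)·(-3)·(-4)·(-6) = -1/5

-1/5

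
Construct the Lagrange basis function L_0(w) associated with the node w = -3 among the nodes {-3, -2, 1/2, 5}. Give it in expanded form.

L_0(w) = (w + 2)(w - 1/2)(w - 5) / [(-1)·(-7/2)·(-8)]
       = (w^3 - (7/2)w^2 - (17/2)w + 5) / (-28)

L_0(w) = -(1/28)w^3 + (1/8)w^2 + (17/56)w - 5/28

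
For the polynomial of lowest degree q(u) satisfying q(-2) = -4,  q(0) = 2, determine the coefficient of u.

3

Build the Lagrange basis polynomials:
L_0(u) = u / [-2] = -(1/2)u
L_1(u) = (u + 2) / [2] = (1/2)u + 1
q(u) = (-4)·L_0 + 2·L_1
Only the coefficient of u is needed; take it from each L_i and combine:
(-4)·(-1/2) + 2·(1/2) = 3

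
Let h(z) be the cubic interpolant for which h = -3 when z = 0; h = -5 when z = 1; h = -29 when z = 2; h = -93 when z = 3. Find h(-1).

Evaluate each Lagrange basis at z = -1:
L_0(-1) = (-2)·(-3)·(-4)/[(-1)·(-2)·(-3)] = 4
L_1(-1) = (-1)·(-3)·(-4)/[(1)·(-1)·(-2)] = -6
L_2(-1) = (-1)·(-2)·(-4)/[(2)·(1)·(-1)] = 4
L_3(-1) = (-1)·(-2)·(-3)/[(3)·(2)·(1)] = -1
Sum: (-3)·(4) + (-5)·(-6) + (-29)·(4) + (-93)·(-1) = -5

-5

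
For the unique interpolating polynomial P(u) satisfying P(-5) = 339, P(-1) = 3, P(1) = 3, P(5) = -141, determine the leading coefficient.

Build the Lagrange basis polynomials:
L_0(u) = (u + 1)(u - 1)(u - 5) / [-240] = -(1/240)u^3 + (1/48)u^2 + (1/240)u - 1/48
L_1(u) = (u + 5)(u - 1)(u - 5) / [48] = (1/48)u^3 - (1/48)u^2 - (25/48)u + 25/48
L_2(u) = (u + 5)(u + 1)(u - 5) / [-48] = -(1/48)u^3 - (1/48)u^2 + (25/48)u + 25/48
L_3(u) = (u + 5)(u + 1)(u - 1) / [240] = (1/240)u^3 + (1/48)u^2 - (1/240)u - 1/48
P(u) = 339·L_0 + 3·L_1 + 3·L_2 + (-141)·L_3
Only the coefficient of u^3 is needed; take it from each L_i and combine:
339·(-1/240) + 3·(1/48) + 3·(-1/48) + (-141)·(1/240) = -2

-2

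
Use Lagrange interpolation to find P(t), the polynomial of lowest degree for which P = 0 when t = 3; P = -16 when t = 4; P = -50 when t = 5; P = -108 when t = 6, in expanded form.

Build the Lagrange basis polynomials:
L_0(t) = (t - 4)(t - 5)(t - 6) / [-6] = -(1/6)t^3 + (5/2)t^2 - (37/3)t + 20
L_1(t) = (t - 3)(t - 5)(t - 6) / [2] = (1/2)t^3 - 7t^2 + (63/2)t - 45
L_2(t) = (t - 3)(t - 4)(t - 6) / [-2] = -(1/2)t^3 + (13/2)t^2 - 27t + 36
L_3(t) = (t - 3)(t - 4)(t - 5) / [6] = (1/6)t^3 - 2t^2 + (47/6)t - 10
P(t) = 0·L_0 + (-16)·L_1 + (-50)·L_2 + (-108)·L_3
  0·L_0(t) = 0
  (-16)·L_1(t) = -8t^3 + 112t^2 - 504t + 720
  (-50)·L_2(t) = 25t^3 - 325t^2 + 1350t - 1800
  (-108)·L_3(t) = -18t^3 + 216t^2 - 846t + 1080
Adding term by term: -t^3 + 3t^2

P(t) = -t^3 + 3t^2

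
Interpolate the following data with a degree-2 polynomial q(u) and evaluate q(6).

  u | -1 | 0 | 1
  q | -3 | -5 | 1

151

Evaluate each Lagrange basis at u = 6:
L_0(6) = (6)·(5)/[(-1)·(-2)] = 15
L_1(6) = (7)·(5)/[(1)·(-1)] = -35
L_2(6) = (7)·(6)/[(2)·(1)] = 21
Sum: (-3)·(15) + (-5)·(-35) + 1·(21) = 151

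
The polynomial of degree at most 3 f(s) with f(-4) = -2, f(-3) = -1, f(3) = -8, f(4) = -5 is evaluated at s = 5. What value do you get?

1

L_0(5) = (8)·(2)·(1)/[(-1)·(-7)·(-8)] = -2/7
L_1(5) = (9)·(2)·(1)/[(1)·(-6)·(-7)] = 3/7
L_2(5) = (9)·(8)·(1)/[(7)·(6)·(-1)] = -12/7
L_3(5) = (9)·(8)·(2)/[(8)·(7)·(1)] = 18/7
Sum: (-2)·(-2/7) + (-1)·(3/7) + (-8)·(-12/7) + (-5)·(18/7) = 1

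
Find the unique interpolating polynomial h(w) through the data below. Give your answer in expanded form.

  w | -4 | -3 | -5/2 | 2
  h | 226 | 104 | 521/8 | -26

h(w) = -3w^3 + w^2 - 4w + 2

Newton's divided differences:
h[-4,-3] = (104 - 226) / (-3 - (-4)) = -122
h[-3,-5/2] = (521/8 - 104) / (-5/2 - (-3)) = -311/4
h[-5/2,2] = (-26 - 521/8) / (2 - (-5/2)) = -81/4
h[-4,-3,-5/2] = (-311/4 - (-122)) / (-5/2 - (-4)) = 59/2
h[-3,-5/2,2] = (-81/4 - (-311/4)) / (2 - (-3)) = 23/2
h[-4,-3,-5/2,2] = (23/2 - 59/2) / (2 - (-4)) = -3
h(w) = 226 + (-122)·(w + 4) + (59/2)·(w + 4)(w + 3) + (-3)·(w + 4)(w + 3)(w + 5/2)
Expanding: h(w) = -3w^3 + w^2 - 4w + 2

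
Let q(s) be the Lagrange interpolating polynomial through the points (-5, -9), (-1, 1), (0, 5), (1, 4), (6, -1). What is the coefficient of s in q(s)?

613/385

Build the Lagrange basis polynomials:
L_0(s) = (s + 1)s(s - 1)(s - 6) / [1320] = (1/1320)s^4 - (1/220)s^3 - (1/1320)s^2 + (1/220)s
L_1(s) = (s + 5)s(s - 1)(s - 6) / [-56] = -(1/56)s^4 + (1/28)s^3 + (29/56)s^2 - (15/28)s
L_2(s) = (s + 5)(s + 1)(s - 1)(s - 6) / [30] = (1/30)s^4 - (1/30)s^3 - (31/30)s^2 + (1/30)s + 1
L_3(s) = (s + 5)(s + 1)s(s - 6) / [-60] = -(1/60)s^4 + (31/60)s^2 + (1/2)s
L_4(s) = (s + 5)(s + 1)s(s - 1) / [2310] = (1/2310)s^4 + (1/462)s^3 - (1/2310)s^2 - (1/462)s
q(s) = (-9)·L_0 + 1·L_1 + 5·L_2 + 4·L_3 + (-1)·L_4
Only the coefficient of s is needed; take it from each L_i and combine:
(-9)·(1/220) + 1·(-15/28) + 5·(1/30) + 4·(1/2) + (-1)·(-1/462) = 613/385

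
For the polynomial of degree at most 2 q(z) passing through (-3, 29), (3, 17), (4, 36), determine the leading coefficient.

3

L_0(z) = (z - 3)(z - 4) / [42] = (1/42)z^2 - (1/6)z + 2/7
L_1(z) = (z + 3)(z - 4) / [-6] = -(1/6)z^2 + (1/6)z + 2
L_2(z) = (z + 3)(z - 3) / [7] = (1/7)z^2 - 9/7
q(z) = 29·L_0 + 17·L_1 + 36·L_2
Only the coefficient of z^2 is needed; take it from each L_i and combine:
29·(1/42) + 17·(-1/6) + 36·(1/7) = 3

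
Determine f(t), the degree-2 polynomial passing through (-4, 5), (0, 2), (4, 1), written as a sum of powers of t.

Build the Lagrange basis polynomials:
L_0(t) = t(t - 4) / [32] = (1/32)t^2 - (1/8)t
L_1(t) = (t + 4)(t - 4) / [-16] = -(1/16)t^2 + 1
L_2(t) = (t + 4)t / [32] = (1/32)t^2 + (1/8)t
f(t) = 5·L_0 + 2·L_1 + 1·L_2
  5·L_0(t) = (5/32)t^2 - (5/8)t
  2·L_1(t) = -(1/8)t^2 + 2
  1·L_2(t) = (1/32)t^2 + (1/8)t
Adding term by term: (1/16)t^2 - (1/2)t + 2

f(t) = (1/16)t^2 - (1/2)t + 2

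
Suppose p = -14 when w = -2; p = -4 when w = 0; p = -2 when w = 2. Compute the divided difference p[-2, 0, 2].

p[-2,0] = (-4 - (-14)) / (0 - (-2)) = 5
p[0,2] = (-2 - (-4)) / (2 - 0) = 1
p[-2,0,2] = (1 - 5) / (2 - (-2)) = -1

-1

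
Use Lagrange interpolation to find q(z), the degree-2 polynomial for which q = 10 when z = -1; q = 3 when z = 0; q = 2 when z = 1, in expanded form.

L_0(z) = z(z - 1) / [2] = (1/2)z^2 - (1/2)z
L_1(z) = (z + 1)(z - 1) / [-1] = -z^2 + 1
L_2(z) = (z + 1)z / [2] = (1/2)z^2 + (1/2)z
q(z) = 10·L_0 + 3·L_1 + 2·L_2
  10·L_0(z) = 5z^2 - 5z
  3·L_1(z) = -3z^2 + 3
  2·L_2(z) = z^2 + z
Adding term by term: 3z^2 - 4z + 3

q(z) = 3z^2 - 4z + 3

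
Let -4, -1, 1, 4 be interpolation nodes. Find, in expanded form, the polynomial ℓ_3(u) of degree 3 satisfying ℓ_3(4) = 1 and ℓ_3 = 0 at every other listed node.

ℓ_3(u) = (1/120)u^3 + (1/30)u^2 - (1/120)u - 1/30

ℓ_3(u) = (u + 4)(u + 1)(u - 1) / [(8)·(5)·(3)]
       = (u^3 + 4u^2 - u - 4) / (120)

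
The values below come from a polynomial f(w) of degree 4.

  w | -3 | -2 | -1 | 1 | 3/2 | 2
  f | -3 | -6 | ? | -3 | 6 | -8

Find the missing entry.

-263/7

The 5 known values determine f uniquely (degree ≤ 4).
Evaluate each Lagrange basis at w = -1:
L_0(-1) = (1)·(-2)·(-5/2)·(-3)/[(-1)·(-4)·(-9/2)·(-5)] = -1/6
L_1(-1) = (2)·(-2)·(-5/2)·(-3)/[(1)·(-3)·(-7/2)·(-4)] = 5/7
L_2(-1) = (2)·(1)·(-5/2)·(-3)/[(4)·(3)·(-1/2)·(-1)] = 5/2
L_3(-1) = (2)·(1)·(-2)·(-3)/[(9/2)·(7/2)·(1/2)·(-1/2)] = -64/21
L_4(-1) = (2)·(1)·(-2)·(-5/2)/[(5)·(4)·(1)·(1/2)] = 1
Sum: (-3)·(-1/6) + (-6)·(5/7) + (-3)·(5/2) + 6·(-64/21) + (-8)·(1) = -263/7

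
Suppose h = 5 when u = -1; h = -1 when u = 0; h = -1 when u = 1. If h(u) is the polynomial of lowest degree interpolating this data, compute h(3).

17

L_0(3) = (3)·(2)/[(-1)·(-2)] = 3
L_1(3) = (4)·(2)/[(1)·(-1)] = -8
L_2(3) = (4)·(3)/[(2)·(1)] = 6
Sum: 5·(3) + (-1)·(-8) + (-1)·(6) = 17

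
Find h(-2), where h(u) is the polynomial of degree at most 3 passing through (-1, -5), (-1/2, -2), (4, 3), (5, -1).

-2069/165

Using Newton's divided-difference form:
h[-1,-1/2] = (-2 - (-5)) / (-1/2 - (-1)) = 6
h[-1/2,4] = (3 - (-2)) / (4 - (-1/2)) = 10/9
h[4,5] = (-1 - 3) / (5 - 4) = -4
h[-1,-1/2,4] = (10/9 - 6) / (4 - (-1)) = -44/45
h[-1/2,4,5] = (-4 - 10/9) / (5 - (-1/2)) = -92/99
h[-1,-1/2,4,5] = (-92/99 - (-44/45)) / (5 - (-1)) = 4/495
h(-2) = -5 + 6·(-1) + (-44/45)·(-1)·(-3/2) + (4/495)·(-1)·(-3/2)·(-6) = -2069/165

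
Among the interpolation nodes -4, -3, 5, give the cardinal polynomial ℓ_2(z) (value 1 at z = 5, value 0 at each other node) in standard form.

ℓ_2(z) = (z + 4)(z + 3) / [(9)·(8)]
       = (z^2 + 7z + 12) / (72)

ℓ_2(z) = (1/72)z^2 + (7/72)z + 1/6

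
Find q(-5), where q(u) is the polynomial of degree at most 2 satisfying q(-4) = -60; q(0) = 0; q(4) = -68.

-95

Evaluate each Lagrange basis at u = -5:
L_0(-5) = (-5)·(-9)/[(-4)·(-8)] = 45/32
L_1(-5) = (-1)·(-9)/[(4)·(-4)] = -9/16
L_2(-5) = (-1)·(-5)/[(8)·(4)] = 5/32
Sum: (-60)·(45/32) + 0 + (-68)·(5/32) = -95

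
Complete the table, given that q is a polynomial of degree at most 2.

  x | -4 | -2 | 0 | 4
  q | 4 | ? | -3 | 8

-7/4

The 3 known values determine q uniquely (degree ≤ 2).
L_0(-2) = (-2)·(-6)/[(-4)·(-8)] = 3/8
L_1(-2) = (2)·(-6)/[(4)·(-4)] = 3/4
L_2(-2) = (2)·(-2)/[(8)·(4)] = -1/8
Sum: 4·(3/8) + (-3)·(3/4) + 8·(-1/8) = -7/4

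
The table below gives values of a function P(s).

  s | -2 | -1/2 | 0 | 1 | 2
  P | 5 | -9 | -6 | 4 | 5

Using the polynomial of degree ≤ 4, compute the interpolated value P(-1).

Evaluate each Lagrange basis at s = -1:
L_0(-1) = (-1/2)·(-1)·(-2)·(-3)/[(-3/2)·(-2)·(-3)·(-4)] = 1/12
L_1(-1) = (1)·(-1)·(-2)·(-3)/[(3/2)·(-1/2)·(-3/2)·(-5/2)] = 32/15
L_2(-1) = (1)·(-1/2)·(-2)·(-3)/[(2)·(1/2)·(-1)·(-2)] = -3/2
L_3(-1) = (1)·(-1/2)·(-1)·(-3)/[(3)·(3/2)·(1)·(-1)] = 1/3
L_4(-1) = (1)·(-1/2)·(-1)·(-2)/[(4)·(5/2)·(2)·(1)] = -1/20
Sum: 5·(1/12) + (-9)·(32/15) + (-6)·(-3/2) + 4·(1/3) + 5·(-1/20) = -87/10

-87/10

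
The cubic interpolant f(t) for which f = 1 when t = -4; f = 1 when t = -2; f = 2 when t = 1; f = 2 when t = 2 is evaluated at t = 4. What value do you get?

Evaluate each Lagrange basis at t = 4:
L_0(4) = (6)·(3)·(2)/[(-2)·(-5)·(-6)] = -3/5
L_1(4) = (8)·(3)·(2)/[(2)·(-3)·(-4)] = 2
L_2(4) = (8)·(6)·(2)/[(5)·(3)·(-1)] = -32/5
L_3(4) = (8)·(6)·(3)/[(6)·(4)·(1)] = 6
Sum: 1·(-3/5) + 1·(2) + 2·(-32/5) + 2·(6) = 3/5

3/5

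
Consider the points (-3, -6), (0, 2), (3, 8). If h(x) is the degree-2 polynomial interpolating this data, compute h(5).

Evaluate each Lagrange basis at x = 5:
L_0(5) = (5)·(2)/[(-3)·(-6)] = 5/9
L_1(5) = (8)·(2)/[(3)·(-3)] = -16/9
L_2(5) = (8)·(5)/[(6)·(3)] = 20/9
Sum: (-6)·(5/9) + 2·(-16/9) + 8·(20/9) = 98/9

98/9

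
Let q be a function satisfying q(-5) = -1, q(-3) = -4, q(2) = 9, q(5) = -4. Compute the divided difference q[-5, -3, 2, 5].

q[-5,-3] = (-4 - (-1)) / (-3 - (-5)) = -3/2
q[-3,2] = (9 - (-4)) / (2 - (-3)) = 13/5
q[2,5] = (-4 - 9) / (5 - 2) = -13/3
q[-5,-3,2] = (13/5 - (-3/2)) / (2 - (-5)) = 41/70
q[-3,2,5] = (-13/3 - 13/5) / (5 - (-3)) = -13/15
q[-5,-3,2,5] = (-13/15 - 41/70) / (5 - (-5)) = -61/420

-61/420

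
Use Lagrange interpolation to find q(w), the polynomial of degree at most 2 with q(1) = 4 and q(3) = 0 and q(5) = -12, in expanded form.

q(w) = -w^2 + 2w + 3

Build the Lagrange basis polynomials:
L_0(w) = (w - 3)(w - 5) / [8] = (1/8)w^2 - w + 15/8
L_1(w) = (w - 1)(w - 5) / [-4] = -(1/4)w^2 + (3/2)w - 5/4
L_2(w) = (w - 1)(w - 3) / [8] = (1/8)w^2 - (1/2)w + 3/8
q(w) = 4·L_0 + 0·L_1 + (-12)·L_2
  4·L_0(w) = (1/2)w^2 - 4w + 15/2
  0·L_1(w) = 0
  (-12)·L_2(w) = -(3/2)w^2 + 6w - 9/2
Adding term by term: -w^2 + 2w + 3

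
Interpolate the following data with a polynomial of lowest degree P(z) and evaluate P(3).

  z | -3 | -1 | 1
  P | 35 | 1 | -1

29

Evaluate each Lagrange basis at z = 3:
L_0(3) = (4)·(2)/[(-2)·(-4)] = 1
L_1(3) = (6)·(2)/[(2)·(-2)] = -3
L_2(3) = (6)·(4)/[(4)·(2)] = 3
Sum: 35·(1) + 1·(-3) + (-1)·(3) = 29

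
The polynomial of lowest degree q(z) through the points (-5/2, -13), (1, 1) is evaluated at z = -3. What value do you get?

-15

Evaluate each Lagrange basis at z = -3:
L_0(-3) = (-4)/[(-7/2)] = 8/7
L_1(-3) = (-1/2)/[(7/2)] = -1/7
Sum: (-13)·(8/7) + 1·(-1/7) = -15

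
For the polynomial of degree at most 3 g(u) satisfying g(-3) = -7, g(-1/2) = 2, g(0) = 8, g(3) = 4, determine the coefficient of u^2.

Build the Lagrange basis polynomials:
L_0(u) = (u + 1/2)u(u - 3) / [-45] = -(1/45)u^3 + (1/18)u^2 + (1/30)u
L_1(u) = (u + 3)u(u - 3) / [35/8] = (8/35)u^3 - (72/35)u
L_2(u) = (u + 3)(u + 1/2)(u - 3) / [-9/2] = -(2/9)u^3 - (1/9)u^2 + 2u + 1
L_3(u) = (u + 3)(u + 1/2)u / [63] = (1/63)u^3 + (1/18)u^2 + (1/42)u
g(u) = (-7)·L_0 + 2·L_1 + 8·L_2 + 4·L_3
Only the coefficient of u^2 is needed; take it from each L_i and combine:
(-7)·(1/18) + 2·(0) + 8·(-1/9) + 4·(1/18) = -19/18

-19/18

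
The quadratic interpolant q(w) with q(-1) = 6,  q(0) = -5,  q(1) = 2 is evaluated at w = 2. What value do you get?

27

Evaluate each Lagrange basis at w = 2:
L_0(2) = (2)·(1)/[(-1)·(-2)] = 1
L_1(2) = (3)·(1)/[(1)·(-1)] = -3
L_2(2) = (3)·(2)/[(2)·(1)] = 3
Sum: 6·(1) + (-5)·(-3) + 2·(3) = 27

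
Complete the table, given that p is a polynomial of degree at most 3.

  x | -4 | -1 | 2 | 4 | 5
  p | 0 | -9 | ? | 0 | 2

The 4 known values determine p uniquely (degree ≤ 3).
Evaluate each Lagrange basis at x = 2:
L_0(2) = (3)·(-2)·(-3)/[(-3)·(-8)·(-9)] = -1/12
L_1(2) = (6)·(-2)·(-3)/[(3)·(-5)·(-6)] = 2/5
L_2(2) = (6)·(3)·(-3)/[(8)·(5)·(-1)] = 27/20
L_3(2) = (6)·(3)·(-2)/[(9)·(6)·(1)] = -2/3
Sum: 0 + (-9)·(2/5) + 0 + 2·(-2/3) = -74/15

-74/15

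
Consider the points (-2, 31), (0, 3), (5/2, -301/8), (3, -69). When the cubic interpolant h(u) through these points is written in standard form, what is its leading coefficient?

-3

The leading coefficient equals the top divided difference h[-2,0,5/2,3].
h[-2,0] = (3 - 31) / (0 - (-2)) = -14
h[0,5/2] = (-301/8 - 3) / (5/2 - 0) = -65/4
h[5/2,3] = (-69 - (-301/8)) / (3 - 5/2) = -251/4
h[-2,0,5/2] = (-65/4 - (-14)) / (5/2 - (-2)) = -1/2
h[0,5/2,3] = (-251/4 - (-65/4)) / (3 - 0) = -31/2
h[-2,0,5/2,3] = (-31/2 - (-1/2)) / (3 - (-2)) = -3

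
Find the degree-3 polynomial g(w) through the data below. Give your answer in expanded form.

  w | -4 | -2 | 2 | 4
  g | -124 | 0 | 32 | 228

g(w) = 3w^3 + 3w^2 - 4w + 4

Build the Lagrange basis polynomials:
L_0(w) = (w + 2)(w - 2)(w - 4) / [-96] = -(1/96)w^3 + (1/24)w^2 + (1/24)w - 1/6
L_1(w) = (w + 4)(w - 2)(w - 4) / [48] = (1/48)w^3 - (1/24)w^2 - (1/3)w + 2/3
L_2(w) = (w + 4)(w + 2)(w - 4) / [-48] = -(1/48)w^3 - (1/24)w^2 + (1/3)w + 2/3
L_3(w) = (w + 4)(w + 2)(w - 2) / [96] = (1/96)w^3 + (1/24)w^2 - (1/24)w - 1/6
g(w) = (-124)·L_0 + 0·L_1 + 32·L_2 + 228·L_3
  (-124)·L_0(w) = (31/24)w^3 - (31/6)w^2 - (31/6)w + 62/3
  0·L_1(w) = 0
  32·L_2(w) = -(2/3)w^3 - (4/3)w^2 + (32/3)w + 64/3
  228·L_3(w) = (19/8)w^3 + (19/2)w^2 - (19/2)w - 38
Adding term by term: 3w^3 + 3w^2 - 4w + 4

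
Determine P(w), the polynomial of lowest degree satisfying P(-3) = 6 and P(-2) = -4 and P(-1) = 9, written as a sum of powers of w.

Newton's divided differences:
P[-3,-2] = (-4 - 6) / (-2 - (-3)) = -10
P[-2,-1] = (9 - (-4)) / (-1 - (-2)) = 13
P[-3,-2,-1] = (13 - (-10)) / (-1 - (-3)) = 23/2
P(w) = 6 + (-10)·(w + 3) + (23/2)·(w + 3)(w + 2)
Expanding: P(w) = (23/2)w^2 + (95/2)w + 45

P(w) = (23/2)w^2 + (95/2)w + 45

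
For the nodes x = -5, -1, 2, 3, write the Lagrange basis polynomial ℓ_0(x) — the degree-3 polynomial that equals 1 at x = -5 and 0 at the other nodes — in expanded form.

ℓ_0(x) = (x + 1)(x - 2)(x - 3) / [(-4)·(-7)·(-8)]
       = (x^3 - 4x^2 + x + 6) / (-224)

ℓ_0(x) = -(1/224)x^3 + (1/56)x^2 - (1/224)x - 3/112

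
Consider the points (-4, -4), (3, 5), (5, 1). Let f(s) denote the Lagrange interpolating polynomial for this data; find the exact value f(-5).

-517/63

Evaluate each Lagrange basis at s = -5:
L_0(-5) = (-8)·(-10)/[(-7)·(-9)] = 80/63
L_1(-5) = (-1)·(-10)/[(7)·(-2)] = -5/7
L_2(-5) = (-1)·(-8)/[(9)·(2)] = 4/9
Sum: (-4)·(80/63) + 5·(-5/7) + 1·(4/9) = -517/63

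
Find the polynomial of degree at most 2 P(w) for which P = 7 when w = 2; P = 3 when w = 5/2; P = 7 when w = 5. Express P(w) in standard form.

Newton's divided differences:
P[2,5/2] = (3 - 7) / (5/2 - 2) = -8
P[5/2,5] = (7 - 3) / (5 - 5/2) = 8/5
P[2,5/2,5] = (8/5 - (-8)) / (5 - 2) = 16/5
P(w) = 7 + (-8)·(w - 2) + (16/5)·(w - 2)(w - 5/2)
Expanding: P(w) = (16/5)w^2 - (112/5)w + 39

P(w) = (16/5)w^2 - (112/5)w + 39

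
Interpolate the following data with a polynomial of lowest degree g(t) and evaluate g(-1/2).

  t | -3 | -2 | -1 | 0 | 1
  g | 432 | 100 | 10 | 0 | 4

L_0(-1/2) = (3/2)·(1/2)·(-1/2)·(-3/2)/[(-1)·(-2)·(-3)·(-4)] = 3/128
L_1(-1/2) = (5/2)·(1/2)·(-1/2)·(-3/2)/[(1)·(-1)·(-2)·(-3)] = -5/32
L_2(-1/2) = (5/2)·(3/2)·(-1/2)·(-3/2)/[(2)·(1)·(-1)·(-2)] = 45/64
L_3(-1/2) = (5/2)·(3/2)·(1/2)·(-3/2)/[(3)·(2)·(1)·(-1)] = 15/32
L_4(-1/2) = (5/2)·(3/2)·(1/2)·(-1/2)/[(4)·(3)·(2)·(1)] = -5/128
Sum: 432·(3/128) + 100·(-5/32) + 10·(45/64) + 0 + 4·(-5/128) = 11/8

11/8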